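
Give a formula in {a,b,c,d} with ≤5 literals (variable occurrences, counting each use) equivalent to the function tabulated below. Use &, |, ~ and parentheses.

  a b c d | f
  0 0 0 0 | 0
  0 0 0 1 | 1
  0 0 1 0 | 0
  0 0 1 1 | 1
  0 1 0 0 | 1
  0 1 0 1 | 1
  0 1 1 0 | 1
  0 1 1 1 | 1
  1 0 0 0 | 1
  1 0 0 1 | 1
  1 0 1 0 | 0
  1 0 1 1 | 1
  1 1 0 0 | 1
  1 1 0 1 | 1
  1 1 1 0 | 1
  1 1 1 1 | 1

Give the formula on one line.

  ~c = 1100110011001100
  (a & ~c) = 0000000011001100
  ((a & ~c) | b) = 0000111111001111
  (((a & ~c) | b) | d) = 0101111111011111

(((a & ~c) | b) | d)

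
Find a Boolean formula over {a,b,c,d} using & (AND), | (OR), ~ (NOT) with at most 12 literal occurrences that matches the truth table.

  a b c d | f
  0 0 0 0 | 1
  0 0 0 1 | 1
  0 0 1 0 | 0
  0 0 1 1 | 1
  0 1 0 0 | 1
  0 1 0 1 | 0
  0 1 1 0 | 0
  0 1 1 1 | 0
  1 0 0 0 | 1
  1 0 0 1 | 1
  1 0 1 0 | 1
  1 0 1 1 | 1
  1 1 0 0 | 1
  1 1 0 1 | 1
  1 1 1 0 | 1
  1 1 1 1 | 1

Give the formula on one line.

((((d | (~c | a)) & ~b) | ((a & c) | (~c & ~d))) | a)

  ~c = 1100110011001100
  (~c | a) = 1100110011111111
  (d | (~c | a)) = 1101110111111111
  ~b = 1111000011110000
  ((d | (~c | a)) & ~b) = 1101000011110000
  (a & c) = 0000000000110011
  ~d = 1010101010101010
  (~c & ~d) = 1000100010001000
  ((a & c) | (~c & ~d)) = 1000100010111011
  (((d | (~c | a)) & ~b) | ((a & c) | (~c & ~d))) = 1101100011111011
  ((((d | (~c | a)) & ~b) | ((a & c) | (~c & ~d))) | a) = 1101100011111111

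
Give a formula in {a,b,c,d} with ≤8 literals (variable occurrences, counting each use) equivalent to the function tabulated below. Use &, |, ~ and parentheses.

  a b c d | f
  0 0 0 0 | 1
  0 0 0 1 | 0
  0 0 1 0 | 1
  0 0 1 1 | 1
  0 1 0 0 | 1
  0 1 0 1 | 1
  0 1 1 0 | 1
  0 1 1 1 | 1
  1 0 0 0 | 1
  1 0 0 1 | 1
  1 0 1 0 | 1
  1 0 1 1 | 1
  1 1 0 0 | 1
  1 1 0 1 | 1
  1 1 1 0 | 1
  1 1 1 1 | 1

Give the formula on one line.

  ~c = 1100110011001100
  (b & ~c) = 0000110000001100
  ((b & ~c) | c) = 0011111100111111
  ~b = 1111000011110000
  (~b & a) = 0000000011110000
  (c | (~b & a)) = 0011001111110011
  ~d = 1010101010101010
  (~b & ~d) = 1010000010100000
  ((c | (~b & a)) | (~b & ~d)) = 1011001111110011
  (((b & ~c) | c) | ((c | (~b & a)) | (~b & ~d))) = 1011111111111111

(((b & ~c) | c) | ((c | (~b & a)) | (~b & ~d)))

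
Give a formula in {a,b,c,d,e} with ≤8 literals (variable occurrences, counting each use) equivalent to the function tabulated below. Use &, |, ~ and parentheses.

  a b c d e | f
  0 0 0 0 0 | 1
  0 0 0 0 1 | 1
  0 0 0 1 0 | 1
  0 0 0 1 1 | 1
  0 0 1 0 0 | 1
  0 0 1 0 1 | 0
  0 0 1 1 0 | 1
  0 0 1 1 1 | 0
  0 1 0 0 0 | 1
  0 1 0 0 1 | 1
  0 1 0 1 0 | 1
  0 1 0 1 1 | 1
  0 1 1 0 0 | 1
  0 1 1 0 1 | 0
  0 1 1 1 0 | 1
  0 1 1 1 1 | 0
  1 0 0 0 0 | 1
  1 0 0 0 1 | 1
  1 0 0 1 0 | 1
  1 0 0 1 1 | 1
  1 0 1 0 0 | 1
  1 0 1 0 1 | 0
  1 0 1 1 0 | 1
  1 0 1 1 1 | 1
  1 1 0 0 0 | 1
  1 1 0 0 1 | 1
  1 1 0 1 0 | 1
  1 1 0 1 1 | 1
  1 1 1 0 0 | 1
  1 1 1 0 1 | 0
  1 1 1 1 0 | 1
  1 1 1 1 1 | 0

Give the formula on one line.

((~c | ~e) | ((a & (c | b)) & (~b & (d | ~c))))

  ~c = 11110000111100001111000011110000
  ~e = 10101010101010101010101010101010
  (~c | ~e) = 11111010111110101111101011111010
  (c | b) = 00001111111111110000111111111111
  (a & (c | b)) = 00000000000000000000111111111111
  ~b = 11111111000000001111111100000000
  (d | ~c) = 11110011111100111111001111110011
  (~b & (d | ~c)) = 11110011000000001111001100000000
  ((a & (c | b)) & (~b & (d | ~c))) = 00000000000000000000001100000000
  ((~c | ~e) | ((a & (c | b)) & (~b & (d | ~c)))) = 11111010111110101111101111111010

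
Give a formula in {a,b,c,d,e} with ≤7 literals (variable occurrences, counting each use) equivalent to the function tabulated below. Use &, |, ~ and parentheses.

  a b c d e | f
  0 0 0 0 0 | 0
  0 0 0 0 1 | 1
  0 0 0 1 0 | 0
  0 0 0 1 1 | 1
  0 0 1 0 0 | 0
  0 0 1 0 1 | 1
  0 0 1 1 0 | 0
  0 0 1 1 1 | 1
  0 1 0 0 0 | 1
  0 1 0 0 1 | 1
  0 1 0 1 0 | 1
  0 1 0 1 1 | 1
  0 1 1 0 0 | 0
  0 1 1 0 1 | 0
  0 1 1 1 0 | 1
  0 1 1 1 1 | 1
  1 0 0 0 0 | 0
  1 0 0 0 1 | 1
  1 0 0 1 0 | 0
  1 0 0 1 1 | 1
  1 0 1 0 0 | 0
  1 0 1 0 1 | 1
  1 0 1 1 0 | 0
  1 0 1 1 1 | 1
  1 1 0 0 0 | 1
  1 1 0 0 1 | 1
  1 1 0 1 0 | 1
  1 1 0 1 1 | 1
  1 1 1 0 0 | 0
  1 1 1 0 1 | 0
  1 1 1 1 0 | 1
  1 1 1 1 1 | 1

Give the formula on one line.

  ~c = 11110000111100001111000011110000
  ~b = 11111111000000001111111100000000
  (~c | ~b) = 11111111111100001111111111110000
  (d | ~c) = 11110011111100111111001111110011
  ((~c | ~b) | (d | ~c)) = 11111111111100111111111111110011
  (e & ~b) = 01010101000000000101010100000000
  (b | (e & ~b)) = 01010101111111110101010111111111
  (((~c | ~b) | (d | ~c)) & (b | (e & ~b))) = 01010101111100110101010111110011

(((~c | ~b) | (d | ~c)) & (b | (e & ~b)))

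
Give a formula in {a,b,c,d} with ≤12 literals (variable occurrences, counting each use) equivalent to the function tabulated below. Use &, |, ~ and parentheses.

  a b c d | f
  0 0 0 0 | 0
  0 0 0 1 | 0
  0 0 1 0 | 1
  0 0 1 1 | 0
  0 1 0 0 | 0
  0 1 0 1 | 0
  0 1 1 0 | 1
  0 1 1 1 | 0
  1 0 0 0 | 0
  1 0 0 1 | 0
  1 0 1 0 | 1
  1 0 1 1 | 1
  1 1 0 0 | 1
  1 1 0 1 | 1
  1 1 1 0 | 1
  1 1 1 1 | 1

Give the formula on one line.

((c | (a & b)) & (a | ((~d & ~a) & ((d | c) | a))))

  (a & b) = 0000000000001111
  (c | (a & b)) = 0011001100111111
  ~d = 1010101010101010
  ~a = 1111111100000000
  (~d & ~a) = 1010101000000000
  (d | c) = 0111011101110111
  ((d | c) | a) = 0111011111111111
  ((~d & ~a) & ((d | c) | a)) = 0010001000000000
  (a | ((~d & ~a) & ((d | c) | a))) = 0010001011111111
  ((c | (a & b)) & (a | ((~d & ~a) & ((d | c) | a)))) = 0010001000111111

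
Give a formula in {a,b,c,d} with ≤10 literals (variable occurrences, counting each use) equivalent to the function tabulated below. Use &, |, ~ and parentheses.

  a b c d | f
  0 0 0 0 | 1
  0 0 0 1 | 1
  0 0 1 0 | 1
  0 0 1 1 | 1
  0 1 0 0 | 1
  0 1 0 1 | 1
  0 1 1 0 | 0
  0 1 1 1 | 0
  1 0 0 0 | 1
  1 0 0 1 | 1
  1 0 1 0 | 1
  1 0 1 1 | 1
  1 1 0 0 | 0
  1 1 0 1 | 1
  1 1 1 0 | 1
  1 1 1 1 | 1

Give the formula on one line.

  ~a = 1111111100000000
  ~b = 1111000011110000
  (~a | ~b) = 1111111111110000
  ((~a | ~b) & b) = 0000111100000000
  ~c = 1100110011001100
  (((~a | ~b) & b) & ~c) = 0000110000000000
  ~d = 1010101010101010
  (~d & c) = 0010001000100010
  ((~d & c) | d) = 0111011101110111
  (a & ((~d & c) | d)) = 0000000001110111
  ((a & ((~d & c) | d)) | ~b) = 1111000011110111
  ((((~a | ~b) & b) & ~c) | ((a & ((~d & c) | d)) | ~b)) = 1111110011110111

((((~a | ~b) & b) & ~c) | ((a & ((~d & c) | d)) | ~b))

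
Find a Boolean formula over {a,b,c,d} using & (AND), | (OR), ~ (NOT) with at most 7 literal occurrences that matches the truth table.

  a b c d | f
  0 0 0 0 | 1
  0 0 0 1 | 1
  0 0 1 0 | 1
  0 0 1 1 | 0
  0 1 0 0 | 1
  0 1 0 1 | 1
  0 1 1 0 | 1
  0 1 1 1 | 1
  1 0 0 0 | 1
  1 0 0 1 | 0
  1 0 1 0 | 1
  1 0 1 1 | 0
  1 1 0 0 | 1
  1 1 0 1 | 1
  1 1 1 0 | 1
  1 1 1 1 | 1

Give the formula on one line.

  ~c = 1100110011001100
  ~a = 1111111100000000
  (~c & ~a) = 1100110000000000
  ~d = 1010101010101010
  ((~c & ~a) | ~d) = 1110111010101010
  (b | ((~c & ~a) | ~d)) = 1110111110101111

(b | ((~c & ~a) | ~d))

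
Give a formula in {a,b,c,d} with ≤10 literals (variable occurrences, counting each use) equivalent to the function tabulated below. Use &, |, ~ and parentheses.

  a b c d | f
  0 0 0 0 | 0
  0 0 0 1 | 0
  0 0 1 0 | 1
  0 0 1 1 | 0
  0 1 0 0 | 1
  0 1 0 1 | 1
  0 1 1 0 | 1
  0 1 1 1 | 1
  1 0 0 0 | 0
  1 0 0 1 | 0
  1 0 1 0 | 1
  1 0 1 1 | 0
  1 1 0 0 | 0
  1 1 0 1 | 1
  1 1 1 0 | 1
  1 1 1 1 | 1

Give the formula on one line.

  (b & d) = 0000010100000101
  ~d = 1010101010101010
  (c & ~d) = 0010001000100010
  ~a = 1111111100000000
  ~b = 1111000011110000
  (~a | ~b) = 1111111111110000
  (b & (~a | ~b)) = 0000111100000000
  ((c & ~d) | (b & (~a | ~b))) = 0010111100100010
  ((b & d) | ((c & ~d) | (b & (~a | ~b)))) = 0010111100100111

((b & d) | ((c & ~d) | (b & (~a | ~b))))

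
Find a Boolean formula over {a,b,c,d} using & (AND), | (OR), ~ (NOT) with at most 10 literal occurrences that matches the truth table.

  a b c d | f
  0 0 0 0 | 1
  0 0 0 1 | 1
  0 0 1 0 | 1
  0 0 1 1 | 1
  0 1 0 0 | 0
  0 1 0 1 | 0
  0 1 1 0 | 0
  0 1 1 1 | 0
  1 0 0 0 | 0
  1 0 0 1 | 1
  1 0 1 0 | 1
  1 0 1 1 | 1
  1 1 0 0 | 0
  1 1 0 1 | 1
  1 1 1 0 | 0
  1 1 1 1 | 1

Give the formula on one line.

  ~b = 1111000011110000
  ~a = 1111111100000000
  (c | ~a) = 1111111100110011
  ((c | ~a) & ~b) = 1111000000110000
  (b & c) = 0000001100000011
  (((c | ~a) & ~b) | (b & c)) = 1111001100110011
  (~b & (((c | ~a) & ~b) | (b & c))) = 1111000000110000
  (d & a) = 0000000001010101
  ((~b & (((c | ~a) & ~b) | (b & c))) | (d & a)) = 1111000001110101

((~b & (((c | ~a) & ~b) | (b & c))) | (d & a))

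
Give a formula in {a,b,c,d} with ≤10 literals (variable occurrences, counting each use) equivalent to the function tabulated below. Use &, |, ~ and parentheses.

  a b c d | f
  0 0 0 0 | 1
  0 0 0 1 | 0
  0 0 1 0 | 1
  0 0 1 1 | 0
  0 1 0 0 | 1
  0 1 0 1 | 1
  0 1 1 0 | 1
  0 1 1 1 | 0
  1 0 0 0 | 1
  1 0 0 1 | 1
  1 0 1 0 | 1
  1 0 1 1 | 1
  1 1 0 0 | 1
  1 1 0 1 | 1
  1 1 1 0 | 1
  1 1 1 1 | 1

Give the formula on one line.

(((~d & ~a) | a) | ((~c | ~b) & (b | a)))

  ~d = 1010101010101010
  ~a = 1111111100000000
  (~d & ~a) = 1010101000000000
  ((~d & ~a) | a) = 1010101011111111
  ~c = 1100110011001100
  ~b = 1111000011110000
  (~c | ~b) = 1111110011111100
  (b | a) = 0000111111111111
  ((~c | ~b) & (b | a)) = 0000110011111100
  (((~d & ~a) | a) | ((~c | ~b) & (b | a))) = 1010111011111111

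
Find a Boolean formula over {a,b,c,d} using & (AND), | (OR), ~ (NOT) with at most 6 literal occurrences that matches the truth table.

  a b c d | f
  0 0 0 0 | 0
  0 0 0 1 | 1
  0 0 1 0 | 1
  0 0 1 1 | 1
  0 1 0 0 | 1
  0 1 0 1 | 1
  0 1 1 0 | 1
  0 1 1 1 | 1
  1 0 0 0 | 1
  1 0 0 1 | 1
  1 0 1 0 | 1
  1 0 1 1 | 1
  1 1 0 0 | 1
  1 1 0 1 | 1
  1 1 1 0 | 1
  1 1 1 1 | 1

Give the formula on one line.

  (d | b) = 0101111101011111
  (c | a) = 0011001111111111
  ((d | b) | (c | a)) = 0111111111111111

((d | b) | (c | a))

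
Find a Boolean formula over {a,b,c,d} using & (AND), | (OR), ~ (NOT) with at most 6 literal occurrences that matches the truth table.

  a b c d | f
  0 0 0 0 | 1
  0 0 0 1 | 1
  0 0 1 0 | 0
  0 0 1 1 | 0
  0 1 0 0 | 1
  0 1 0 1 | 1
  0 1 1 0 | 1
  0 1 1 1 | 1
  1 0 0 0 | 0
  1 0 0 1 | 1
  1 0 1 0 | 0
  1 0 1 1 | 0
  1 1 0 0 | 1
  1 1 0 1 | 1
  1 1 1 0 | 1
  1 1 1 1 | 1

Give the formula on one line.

  ~a = 1111111100000000
  (~a | c) = 1111111100110011
  (d | (~a | c)) = 1111111101110111
  ~c = 1100110011001100
  ((d | (~a | c)) & ~c) = 1100110001000100
  (((d | (~a | c)) & ~c) | b) = 1100111101001111

(((d | (~a | c)) & ~c) | b)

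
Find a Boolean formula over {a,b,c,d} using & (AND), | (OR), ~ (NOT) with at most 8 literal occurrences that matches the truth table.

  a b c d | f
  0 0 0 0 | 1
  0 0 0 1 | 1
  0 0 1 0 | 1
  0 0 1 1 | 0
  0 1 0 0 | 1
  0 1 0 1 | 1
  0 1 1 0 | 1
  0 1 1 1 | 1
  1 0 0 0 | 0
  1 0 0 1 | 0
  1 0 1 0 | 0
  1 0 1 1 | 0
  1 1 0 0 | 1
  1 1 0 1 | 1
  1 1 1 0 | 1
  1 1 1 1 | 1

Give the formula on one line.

  ~d = 1010101010101010
  ~c = 1100110011001100
  (~d | ~c) = 1110111011101110
  ((~d | ~c) | b) = 1110111111101111
  ~b = 1111000011110000
  ~a = 1111111100000000
  (~b & ~a) = 1111000000000000
  (b | (~b & ~a)) = 1111111100001111
  (((~d | ~c) | b) & (b | (~b & ~a))) = 1110111100001111

(((~d | ~c) | b) & (b | (~b & ~a)))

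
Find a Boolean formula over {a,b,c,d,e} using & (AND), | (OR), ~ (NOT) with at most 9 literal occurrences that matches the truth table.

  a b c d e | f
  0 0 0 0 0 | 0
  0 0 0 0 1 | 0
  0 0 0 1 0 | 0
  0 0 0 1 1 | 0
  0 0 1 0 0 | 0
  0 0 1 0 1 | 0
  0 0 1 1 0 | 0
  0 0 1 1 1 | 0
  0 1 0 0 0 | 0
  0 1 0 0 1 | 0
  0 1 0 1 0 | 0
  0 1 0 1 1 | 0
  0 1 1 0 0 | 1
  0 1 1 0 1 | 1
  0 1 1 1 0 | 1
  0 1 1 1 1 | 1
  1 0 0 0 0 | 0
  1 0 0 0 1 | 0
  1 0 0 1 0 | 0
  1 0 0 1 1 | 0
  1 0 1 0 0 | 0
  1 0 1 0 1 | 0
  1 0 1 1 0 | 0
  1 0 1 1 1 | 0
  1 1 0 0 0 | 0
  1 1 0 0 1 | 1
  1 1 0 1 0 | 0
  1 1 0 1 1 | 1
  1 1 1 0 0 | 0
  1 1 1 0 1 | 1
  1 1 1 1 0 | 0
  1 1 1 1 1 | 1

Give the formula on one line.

  ~c = 11110000111100001111000011110000
  (a & ~c) = 00000000000000001111000011110000
  ~b = 11111111000000001111111100000000
  ~e = 10101010101010101010101010101010
  (~b & ~e) = 10101010000000001010101000000000
  (c | (~b & ~e)) = 10101111000011111010111100001111
  ((a & ~c) | (c | (~b & ~e))) = 10101111000011111111111111111111
  (e & a) = 00000000000000000101010101010101
  ~a = 11111111111111110000000000000000
  ((e & a) | ~a) = 11111111111111110101010101010101
  (b & ((e & a) | ~a)) = 00000000111111110000000001010101
  (((a & ~c) | (c | (~b & ~e))) & (b & ((e & a) | ~a))) = 00000000000011110000000001010101

(((a & ~c) | (c | (~b & ~e))) & (b & ((e & a) | ~a)))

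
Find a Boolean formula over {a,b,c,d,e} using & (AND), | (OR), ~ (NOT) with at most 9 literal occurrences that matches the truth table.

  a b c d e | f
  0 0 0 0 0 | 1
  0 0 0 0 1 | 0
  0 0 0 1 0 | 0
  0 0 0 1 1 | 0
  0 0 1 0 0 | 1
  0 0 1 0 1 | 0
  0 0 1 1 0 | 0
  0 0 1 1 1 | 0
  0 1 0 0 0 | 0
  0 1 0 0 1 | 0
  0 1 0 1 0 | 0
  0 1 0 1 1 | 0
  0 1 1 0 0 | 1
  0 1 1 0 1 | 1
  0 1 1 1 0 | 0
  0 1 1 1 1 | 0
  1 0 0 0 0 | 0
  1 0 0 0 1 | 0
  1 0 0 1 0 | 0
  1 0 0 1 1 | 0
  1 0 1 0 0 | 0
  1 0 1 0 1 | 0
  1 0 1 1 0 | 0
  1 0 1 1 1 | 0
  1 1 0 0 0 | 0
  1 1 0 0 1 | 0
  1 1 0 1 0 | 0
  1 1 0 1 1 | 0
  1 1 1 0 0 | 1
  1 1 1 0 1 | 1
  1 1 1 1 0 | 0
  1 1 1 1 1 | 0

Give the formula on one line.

  ~e = 10101010101010101010101010101010
  ~b = 11111111000000001111111100000000
  ~a = 11111111111111110000000000000000
  (~b & ~a) = 11111111000000000000000000000000
  ~d = 11001100110011001100110011001100
  ((~b & ~a) & ~d) = 11001100000000000000000000000000
  (~e & ((~b & ~a) & ~d)) = 10001000000000000000000000000000
  (c & b) = 00000000000011110000000000001111
  ((c & b) & ~d) = 00000000000011000000000000001100
  ((~e & ((~b & ~a) & ~d)) | ((c & b) & ~d)) = 10001000000011000000000000001100

((~e & ((~b & ~a) & ~d)) | ((c & b) & ~d))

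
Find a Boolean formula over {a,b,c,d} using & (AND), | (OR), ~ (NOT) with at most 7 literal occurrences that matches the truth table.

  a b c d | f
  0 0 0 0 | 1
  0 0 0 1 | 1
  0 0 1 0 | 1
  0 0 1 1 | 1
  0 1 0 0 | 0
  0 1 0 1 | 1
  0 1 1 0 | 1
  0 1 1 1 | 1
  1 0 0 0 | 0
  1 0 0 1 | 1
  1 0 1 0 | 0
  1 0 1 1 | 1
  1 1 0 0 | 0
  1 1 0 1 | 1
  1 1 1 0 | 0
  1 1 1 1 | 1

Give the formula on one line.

  ~a = 1111111100000000
  (d | ~a) = 1111111101010101
  (d | c) = 0111011101110111
  (c | a) = 0011001111111111
  ~b = 1111000011110000
  ((c | a) | ~b) = 1111001111111111
  ((d | c) | ((c | a) | ~b)) = 1111011111111111
  ((d | ~a) & ((d | c) | ((c | a) | ~b))) = 1111011101010101

((d | ~a) & ((d | c) | ((c | a) | ~b)))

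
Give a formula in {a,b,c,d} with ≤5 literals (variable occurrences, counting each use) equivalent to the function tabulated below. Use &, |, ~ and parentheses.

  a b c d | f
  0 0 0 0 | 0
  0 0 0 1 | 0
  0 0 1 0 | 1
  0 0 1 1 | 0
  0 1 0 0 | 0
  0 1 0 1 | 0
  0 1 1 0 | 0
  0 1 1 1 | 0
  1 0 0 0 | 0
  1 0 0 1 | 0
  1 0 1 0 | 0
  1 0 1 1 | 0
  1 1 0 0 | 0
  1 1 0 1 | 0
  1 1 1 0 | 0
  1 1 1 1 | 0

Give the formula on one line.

((d | ~a) & ((~b & ~d) & c))

  ~a = 1111111100000000
  (d | ~a) = 1111111101010101
  ~b = 1111000011110000
  ~d = 1010101010101010
  (~b & ~d) = 1010000010100000
  ((~b & ~d) & c) = 0010000000100000
  ((d | ~a) & ((~b & ~d) & c)) = 0010000000000000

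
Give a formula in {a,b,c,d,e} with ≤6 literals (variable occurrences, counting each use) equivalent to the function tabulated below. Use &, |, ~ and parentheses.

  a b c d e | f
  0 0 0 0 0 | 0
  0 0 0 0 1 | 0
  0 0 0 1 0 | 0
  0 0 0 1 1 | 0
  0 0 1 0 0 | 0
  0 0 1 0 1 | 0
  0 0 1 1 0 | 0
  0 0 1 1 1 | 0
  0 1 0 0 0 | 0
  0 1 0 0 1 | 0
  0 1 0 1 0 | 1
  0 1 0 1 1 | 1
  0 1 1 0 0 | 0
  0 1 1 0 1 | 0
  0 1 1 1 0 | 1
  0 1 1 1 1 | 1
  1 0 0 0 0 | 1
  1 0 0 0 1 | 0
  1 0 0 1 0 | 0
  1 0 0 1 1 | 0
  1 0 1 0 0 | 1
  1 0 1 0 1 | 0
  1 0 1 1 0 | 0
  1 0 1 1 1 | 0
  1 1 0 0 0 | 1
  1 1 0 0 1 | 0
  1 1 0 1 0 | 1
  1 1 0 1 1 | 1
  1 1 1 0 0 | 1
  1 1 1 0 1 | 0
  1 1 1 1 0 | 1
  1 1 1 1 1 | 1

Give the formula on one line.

(((~e & a) | d) & (b | (~d & a)))

  ~e = 10101010101010101010101010101010
  (~e & a) = 00000000000000001010101010101010
  ((~e & a) | d) = 00110011001100111011101110111011
  ~d = 11001100110011001100110011001100
  (~d & a) = 00000000000000001100110011001100
  (b | (~d & a)) = 00000000111111111100110011111111
  (((~e & a) | d) & (b | (~d & a))) = 00000000001100111000100010111011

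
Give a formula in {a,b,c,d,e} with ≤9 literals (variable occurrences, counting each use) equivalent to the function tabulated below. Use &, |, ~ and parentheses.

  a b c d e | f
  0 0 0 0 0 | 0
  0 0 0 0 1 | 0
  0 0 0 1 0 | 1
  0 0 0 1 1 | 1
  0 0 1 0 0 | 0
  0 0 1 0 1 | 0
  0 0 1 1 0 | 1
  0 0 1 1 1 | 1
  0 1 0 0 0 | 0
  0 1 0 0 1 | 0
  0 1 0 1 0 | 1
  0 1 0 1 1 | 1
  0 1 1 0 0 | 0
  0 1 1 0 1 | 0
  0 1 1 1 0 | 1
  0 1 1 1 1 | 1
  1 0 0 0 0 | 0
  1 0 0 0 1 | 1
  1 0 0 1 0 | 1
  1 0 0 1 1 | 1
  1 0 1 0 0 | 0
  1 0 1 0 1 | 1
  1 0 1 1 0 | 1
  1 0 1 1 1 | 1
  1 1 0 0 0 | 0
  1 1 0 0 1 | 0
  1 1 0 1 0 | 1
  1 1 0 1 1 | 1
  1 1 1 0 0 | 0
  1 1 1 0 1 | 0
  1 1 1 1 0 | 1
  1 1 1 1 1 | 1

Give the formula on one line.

(((((~d | ~a) & e) & ~b) & (a | ((~a | ~b) & b))) | d)

  ~d = 11001100110011001100110011001100
  ~a = 11111111111111110000000000000000
  (~d | ~a) = 11111111111111111100110011001100
  ((~d | ~a) & e) = 01010101010101010100010001000100
  ~b = 11111111000000001111111100000000
  (((~d | ~a) & e) & ~b) = 01010101000000000100010000000000
  (~a | ~b) = 11111111111111111111111100000000
  ((~a | ~b) & b) = 00000000111111110000000000000000
  (a | ((~a | ~b) & b)) = 00000000111111111111111111111111
  ((((~d | ~a) & e) & ~b) & (a | ((~a | ~b) & b))) = 00000000000000000100010000000000
  (((((~d | ~a) & e) & ~b) & (a | ((~a | ~b) & b))) | d) = 00110011001100110111011100110011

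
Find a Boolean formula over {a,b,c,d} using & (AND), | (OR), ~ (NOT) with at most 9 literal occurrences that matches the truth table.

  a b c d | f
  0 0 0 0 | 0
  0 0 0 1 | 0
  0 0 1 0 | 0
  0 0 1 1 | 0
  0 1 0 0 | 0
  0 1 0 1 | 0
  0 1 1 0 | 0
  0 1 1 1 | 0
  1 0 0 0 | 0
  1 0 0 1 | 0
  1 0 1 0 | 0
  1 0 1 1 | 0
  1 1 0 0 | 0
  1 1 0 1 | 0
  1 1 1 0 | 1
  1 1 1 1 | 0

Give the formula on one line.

((c & (~c | a)) & ((c | (d & ~b)) & (b & ~d)))

  ~c = 1100110011001100
  (~c | a) = 1100110011111111
  (c & (~c | a)) = 0000000000110011
  ~b = 1111000011110000
  (d & ~b) = 0101000001010000
  (c | (d & ~b)) = 0111001101110011
  ~d = 1010101010101010
  (b & ~d) = 0000101000001010
  ((c | (d & ~b)) & (b & ~d)) = 0000001000000010
  ((c & (~c | a)) & ((c | (d & ~b)) & (b & ~d))) = 0000000000000010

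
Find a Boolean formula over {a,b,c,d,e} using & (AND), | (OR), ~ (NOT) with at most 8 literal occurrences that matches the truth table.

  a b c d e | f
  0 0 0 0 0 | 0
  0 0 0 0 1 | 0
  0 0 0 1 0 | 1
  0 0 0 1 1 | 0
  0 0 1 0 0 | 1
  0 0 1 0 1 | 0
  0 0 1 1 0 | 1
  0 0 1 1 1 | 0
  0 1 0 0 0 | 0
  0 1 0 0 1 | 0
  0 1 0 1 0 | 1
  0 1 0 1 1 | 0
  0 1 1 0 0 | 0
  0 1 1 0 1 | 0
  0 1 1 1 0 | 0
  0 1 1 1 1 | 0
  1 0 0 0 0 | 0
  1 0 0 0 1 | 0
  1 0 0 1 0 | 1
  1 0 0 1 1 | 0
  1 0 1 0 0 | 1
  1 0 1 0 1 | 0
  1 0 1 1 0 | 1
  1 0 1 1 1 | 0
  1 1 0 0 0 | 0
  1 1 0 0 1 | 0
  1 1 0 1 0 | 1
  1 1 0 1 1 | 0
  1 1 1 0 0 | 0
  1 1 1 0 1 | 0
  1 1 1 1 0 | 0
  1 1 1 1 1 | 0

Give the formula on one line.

(((~c & ~e) & (c | d)) | (~b & (c & ~e)))

  ~c = 11110000111100001111000011110000
  ~e = 10101010101010101010101010101010
  (~c & ~e) = 10100000101000001010000010100000
  (c | d) = 00111111001111110011111100111111
  ((~c & ~e) & (c | d)) = 00100000001000000010000000100000
  ~b = 11111111000000001111111100000000
  (c & ~e) = 00001010000010100000101000001010
  (~b & (c & ~e)) = 00001010000000000000101000000000
  (((~c & ~e) & (c | d)) | (~b & (c & ~e))) = 00101010001000000010101000100000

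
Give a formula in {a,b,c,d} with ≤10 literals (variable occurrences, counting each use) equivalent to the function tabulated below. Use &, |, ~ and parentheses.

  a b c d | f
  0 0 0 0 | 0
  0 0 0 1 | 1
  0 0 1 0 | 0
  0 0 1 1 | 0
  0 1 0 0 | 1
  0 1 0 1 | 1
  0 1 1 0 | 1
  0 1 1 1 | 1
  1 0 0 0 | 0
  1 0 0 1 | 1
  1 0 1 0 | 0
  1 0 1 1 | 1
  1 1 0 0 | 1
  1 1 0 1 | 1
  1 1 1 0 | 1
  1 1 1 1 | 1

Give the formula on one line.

  ~b = 1111000011110000
  (d & a) = 0000000001010101
  (~b | (d & a)) = 1111000011110101
  ~c = 1100110011001100
  (~c | a) = 1100110011111111
  ((~b | (d & a)) & (~c | a)) = 1100000011110101
  (((~b | (d & a)) & (~c | a)) & d) = 0100000001010101
  (b | (((~b | (d & a)) & (~c | a)) & d)) = 0100111101011111

(b | (((~b | (d & a)) & (~c | a)) & d))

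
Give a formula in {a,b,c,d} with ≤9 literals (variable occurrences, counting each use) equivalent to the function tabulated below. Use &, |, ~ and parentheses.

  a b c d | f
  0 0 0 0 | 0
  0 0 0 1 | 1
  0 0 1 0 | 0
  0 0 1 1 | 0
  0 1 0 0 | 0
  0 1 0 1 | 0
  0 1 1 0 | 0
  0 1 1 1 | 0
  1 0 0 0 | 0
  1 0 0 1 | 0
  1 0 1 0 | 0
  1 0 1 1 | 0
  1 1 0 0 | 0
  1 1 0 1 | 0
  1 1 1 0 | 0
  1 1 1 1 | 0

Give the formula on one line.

((~a & (a | ((~b & ~a) & ~c))) & (((~b & a) | d) | a))

  ~a = 1111111100000000
  ~b = 1111000011110000
  (~b & ~a) = 1111000000000000
  ~c = 1100110011001100
  ((~b & ~a) & ~c) = 1100000000000000
  (a | ((~b & ~a) & ~c)) = 1100000011111111
  (~a & (a | ((~b & ~a) & ~c))) = 1100000000000000
  (~b & a) = 0000000011110000
  ((~b & a) | d) = 0101010111110101
  (((~b & a) | d) | a) = 0101010111111111
  ((~a & (a | ((~b & ~a) & ~c))) & (((~b & a) | d) | a)) = 0100000000000000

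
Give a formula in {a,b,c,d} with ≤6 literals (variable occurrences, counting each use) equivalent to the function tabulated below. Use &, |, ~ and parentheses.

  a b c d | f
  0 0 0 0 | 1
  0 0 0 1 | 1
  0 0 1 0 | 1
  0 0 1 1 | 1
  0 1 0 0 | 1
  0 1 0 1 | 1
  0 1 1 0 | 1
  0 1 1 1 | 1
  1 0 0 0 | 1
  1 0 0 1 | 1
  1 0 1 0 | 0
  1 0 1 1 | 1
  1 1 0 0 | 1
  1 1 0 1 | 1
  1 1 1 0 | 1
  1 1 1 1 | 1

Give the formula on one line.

  ~c = 1100110011001100
  (~c | b) = 1100111111001111
  ~a = 1111111100000000
  (b | ~a) = 1111111100001111
  ((b | ~a) | d) = 1111111101011111
  ((~c | b) | ((b | ~a) | d)) = 1111111111011111

((~c | b) | ((b | ~a) | d))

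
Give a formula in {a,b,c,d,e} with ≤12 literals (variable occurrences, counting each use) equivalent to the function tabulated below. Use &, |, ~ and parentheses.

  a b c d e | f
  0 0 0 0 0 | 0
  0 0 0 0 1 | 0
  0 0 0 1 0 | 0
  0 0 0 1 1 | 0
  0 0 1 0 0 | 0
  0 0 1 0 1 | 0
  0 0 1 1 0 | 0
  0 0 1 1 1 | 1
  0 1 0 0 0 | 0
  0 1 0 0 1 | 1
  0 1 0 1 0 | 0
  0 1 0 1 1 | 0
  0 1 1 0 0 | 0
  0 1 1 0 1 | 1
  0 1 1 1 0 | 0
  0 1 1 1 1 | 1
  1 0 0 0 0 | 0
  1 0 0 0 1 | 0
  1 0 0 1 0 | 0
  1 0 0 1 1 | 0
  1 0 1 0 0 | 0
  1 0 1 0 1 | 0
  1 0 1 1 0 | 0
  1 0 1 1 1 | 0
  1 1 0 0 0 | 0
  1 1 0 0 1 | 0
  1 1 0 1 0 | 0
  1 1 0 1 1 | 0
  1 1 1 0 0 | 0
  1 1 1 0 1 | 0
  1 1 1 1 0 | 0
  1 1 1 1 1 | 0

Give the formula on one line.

(((~d | c) & ~a) & (((b | ~e) | d) & ((~a | ~b) & e)))

  ~d = 11001100110011001100110011001100
  (~d | c) = 11001111110011111100111111001111
  ~a = 11111111111111110000000000000000
  ((~d | c) & ~a) = 11001111110011110000000000000000
  ~e = 10101010101010101010101010101010
  (b | ~e) = 10101010111111111010101011111111
  ((b | ~e) | d) = 10111011111111111011101111111111
  ~b = 11111111000000001111111100000000
  (~a | ~b) = 11111111111111111111111100000000
  ((~a | ~b) & e) = 01010101010101010101010100000000
  (((b | ~e) | d) & ((~a | ~b) & e)) = 00010001010101010001000100000000
  (((~d | c) & ~a) & (((b | ~e) | d) & ((~a | ~b) & e))) = 00000001010001010000000000000000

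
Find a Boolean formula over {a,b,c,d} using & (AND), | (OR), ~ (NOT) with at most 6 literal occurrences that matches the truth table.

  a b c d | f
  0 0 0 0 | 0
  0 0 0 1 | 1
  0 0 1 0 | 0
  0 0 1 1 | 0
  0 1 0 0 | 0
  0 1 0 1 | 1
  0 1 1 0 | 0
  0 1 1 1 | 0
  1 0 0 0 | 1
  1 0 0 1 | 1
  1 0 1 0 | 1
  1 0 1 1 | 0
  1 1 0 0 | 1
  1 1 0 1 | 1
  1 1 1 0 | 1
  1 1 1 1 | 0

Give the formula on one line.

  ~d = 1010101010101010
  ~c = 1100110011001100
  (~d | ~c) = 1110111011101110
  (a | d) = 0101010111111111
  ((~d | ~c) & (a | d)) = 0100010011101110

((~d | ~c) & (a | d))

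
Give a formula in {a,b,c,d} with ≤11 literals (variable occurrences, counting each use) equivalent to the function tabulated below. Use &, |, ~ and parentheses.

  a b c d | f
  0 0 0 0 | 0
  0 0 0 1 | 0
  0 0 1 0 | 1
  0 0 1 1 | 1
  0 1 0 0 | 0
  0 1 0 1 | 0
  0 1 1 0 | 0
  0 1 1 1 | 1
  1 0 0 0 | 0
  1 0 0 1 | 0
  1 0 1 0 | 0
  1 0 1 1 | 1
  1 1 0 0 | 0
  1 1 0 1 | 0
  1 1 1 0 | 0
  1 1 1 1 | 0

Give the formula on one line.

  ~a = 1111111100000000
  (d | ~a) = 1111111101010101
  (c & (d | ~a)) = 0011001100010001
  ~b = 1111000011110000
  (c & ~b) = 0011000000110000
  ((c & ~b) | d) = 0111010101110101
  (((c & ~b) | d) & ~a) = 0111010100000000
  ~c = 1100110011001100
  ((((c & ~b) | d) & ~a) | ~c) = 1111110111001100
  (~b | ((((c & ~b) | d) & ~a) | ~c)) = 1111110111111100
  ((c & (d | ~a)) & (~b | ((((c & ~b) | d) & ~a) | ~c))) = 0011000100010000

((c & (d | ~a)) & (~b | ((((c & ~b) | d) & ~a) | ~c)))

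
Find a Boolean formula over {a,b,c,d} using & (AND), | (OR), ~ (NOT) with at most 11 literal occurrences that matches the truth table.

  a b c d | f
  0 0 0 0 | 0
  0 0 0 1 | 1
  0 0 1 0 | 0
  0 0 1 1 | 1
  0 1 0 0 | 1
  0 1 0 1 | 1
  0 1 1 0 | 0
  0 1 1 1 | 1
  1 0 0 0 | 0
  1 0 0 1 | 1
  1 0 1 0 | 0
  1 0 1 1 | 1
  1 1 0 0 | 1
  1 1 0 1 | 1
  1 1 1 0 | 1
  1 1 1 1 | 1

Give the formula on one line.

((((a & (~a | b)) | d) & (~b | c)) | (b & ~c))

  ~a = 1111111100000000
  (~a | b) = 1111111100001111
  (a & (~a | b)) = 0000000000001111
  ((a & (~a | b)) | d) = 0101010101011111
  ~b = 1111000011110000
  (~b | c) = 1111001111110011
  (((a & (~a | b)) | d) & (~b | c)) = 0101000101010011
  ~c = 1100110011001100
  (b & ~c) = 0000110000001100
  ((((a & (~a | b)) | d) & (~b | c)) | (b & ~c)) = 0101110101011111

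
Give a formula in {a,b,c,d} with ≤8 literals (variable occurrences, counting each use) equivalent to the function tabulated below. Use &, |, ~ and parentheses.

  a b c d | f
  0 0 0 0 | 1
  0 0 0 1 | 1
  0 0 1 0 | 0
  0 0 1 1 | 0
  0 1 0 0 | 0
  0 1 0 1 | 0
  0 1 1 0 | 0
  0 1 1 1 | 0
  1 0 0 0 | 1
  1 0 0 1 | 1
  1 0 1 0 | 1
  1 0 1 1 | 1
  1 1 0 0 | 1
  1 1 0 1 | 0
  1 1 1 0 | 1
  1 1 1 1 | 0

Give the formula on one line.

  ~b = 1111000011110000
  ~d = 1010101010101010
  (~b | ~d) = 1111101011111010
  (a & (~b | ~d)) = 0000000011111010
  ~c = 1100110011001100
  (~c & ~b) = 1100000011000000
  ((a & (~b | ~d)) | (~c & ~b)) = 1100000011111010

((a & (~b | ~d)) | (~c & ~b))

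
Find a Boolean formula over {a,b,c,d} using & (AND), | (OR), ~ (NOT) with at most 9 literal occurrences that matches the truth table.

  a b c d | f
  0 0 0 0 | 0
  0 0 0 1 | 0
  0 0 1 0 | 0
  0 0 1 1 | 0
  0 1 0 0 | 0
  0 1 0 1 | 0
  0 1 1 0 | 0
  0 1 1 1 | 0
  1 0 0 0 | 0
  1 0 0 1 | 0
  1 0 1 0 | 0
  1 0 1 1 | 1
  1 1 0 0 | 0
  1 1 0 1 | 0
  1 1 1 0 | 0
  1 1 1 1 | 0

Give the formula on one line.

  ~a = 1111111100000000
  (d | ~a) = 1111111101010101
  (a & (d | ~a)) = 0000000001010101
  ~b = 1111000011110000
  ((a & (d | ~a)) & ~b) = 0000000001010000
  (c & a) = 0000000000110011
  ((c & a) | ~a) = 1111111100110011
  (((c & a) | ~a) & a) = 0000000000110011
  (((a & (d | ~a)) & ~b) & (((c & a) | ~a) & a)) = 0000000000010000

(((a & (d | ~a)) & ~b) & (((c & a) | ~a) & a))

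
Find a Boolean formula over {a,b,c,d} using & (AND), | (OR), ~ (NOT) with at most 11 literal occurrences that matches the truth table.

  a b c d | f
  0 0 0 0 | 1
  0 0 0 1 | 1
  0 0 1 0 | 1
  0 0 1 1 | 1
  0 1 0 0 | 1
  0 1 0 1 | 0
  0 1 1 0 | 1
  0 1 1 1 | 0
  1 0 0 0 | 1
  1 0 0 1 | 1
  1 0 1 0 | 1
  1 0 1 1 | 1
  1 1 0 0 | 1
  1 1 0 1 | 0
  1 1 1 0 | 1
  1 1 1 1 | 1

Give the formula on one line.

(((~c | b) & (~b | ~d)) | ((a | (~b | ~d)) & c))

  ~c = 1100110011001100
  (~c | b) = 1100111111001111
  ~b = 1111000011110000
  ~d = 1010101010101010
  (~b | ~d) = 1111101011111010
  ((~c | b) & (~b | ~d)) = 1100101011001010
  (a | (~b | ~d)) = 1111101011111111
  ((a | (~b | ~d)) & c) = 0011001000110011
  (((~c | b) & (~b | ~d)) | ((a | (~b | ~d)) & c)) = 1111101011111011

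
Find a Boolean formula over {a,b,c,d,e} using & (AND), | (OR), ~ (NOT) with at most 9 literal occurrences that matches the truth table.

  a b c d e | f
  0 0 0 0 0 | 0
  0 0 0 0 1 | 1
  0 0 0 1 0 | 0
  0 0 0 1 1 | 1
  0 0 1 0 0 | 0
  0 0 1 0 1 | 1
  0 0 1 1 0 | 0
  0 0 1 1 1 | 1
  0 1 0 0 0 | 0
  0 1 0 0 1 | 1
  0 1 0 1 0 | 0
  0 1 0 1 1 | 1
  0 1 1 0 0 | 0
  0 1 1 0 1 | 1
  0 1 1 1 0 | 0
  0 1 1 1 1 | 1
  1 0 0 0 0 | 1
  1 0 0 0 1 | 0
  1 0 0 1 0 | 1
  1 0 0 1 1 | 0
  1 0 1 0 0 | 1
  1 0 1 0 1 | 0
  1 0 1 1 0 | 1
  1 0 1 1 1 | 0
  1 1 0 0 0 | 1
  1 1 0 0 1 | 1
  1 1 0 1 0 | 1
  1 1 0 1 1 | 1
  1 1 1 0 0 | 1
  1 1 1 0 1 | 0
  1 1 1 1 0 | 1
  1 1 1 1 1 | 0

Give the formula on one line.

  (e & c) = 00000101000001010000010100000101
  (a | (e & c)) = 00000101000001011111111111111111
  ((a | (e & c)) & b) = 00000000000001010000000011111111
  ~c = 11110000111100001111000011110000
  (((a | (e & c)) & b) & ~c) = 00000000000000000000000011110000
  ~e = 10101010101010101010101010101010
  (~e & a) = 00000000000000001010101010101010
  ((((a | (e & c)) & b) & ~c) | (~e & a)) = 00000000000000001010101011111010
  ~a = 11111111111111110000000000000000
  (~a & e) = 01010101010101010000000000000000
  (((((a | (e & c)) & b) & ~c) | (~e & a)) | (~a & e)) = 01010101010101011010101011111010

(((((a | (e & c)) & b) & ~c) | (~e & a)) | (~a & e))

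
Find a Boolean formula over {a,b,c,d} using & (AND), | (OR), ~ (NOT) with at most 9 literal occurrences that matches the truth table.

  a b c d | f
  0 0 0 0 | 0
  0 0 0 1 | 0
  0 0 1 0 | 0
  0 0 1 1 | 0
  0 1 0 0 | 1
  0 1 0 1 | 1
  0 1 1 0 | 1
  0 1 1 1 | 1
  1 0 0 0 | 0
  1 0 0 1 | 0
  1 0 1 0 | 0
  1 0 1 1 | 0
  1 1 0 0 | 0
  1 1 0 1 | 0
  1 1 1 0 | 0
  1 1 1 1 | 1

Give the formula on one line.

(((a & d) | ~a) & (((~d | ~a) | c) & b))

  (a & d) = 0000000001010101
  ~a = 1111111100000000
  ((a & d) | ~a) = 1111111101010101
  ~d = 1010101010101010
  (~d | ~a) = 1111111110101010
  ((~d | ~a) | c) = 1111111110111011
  (((~d | ~a) | c) & b) = 0000111100001011
  (((a & d) | ~a) & (((~d | ~a) | c) & b)) = 0000111100000001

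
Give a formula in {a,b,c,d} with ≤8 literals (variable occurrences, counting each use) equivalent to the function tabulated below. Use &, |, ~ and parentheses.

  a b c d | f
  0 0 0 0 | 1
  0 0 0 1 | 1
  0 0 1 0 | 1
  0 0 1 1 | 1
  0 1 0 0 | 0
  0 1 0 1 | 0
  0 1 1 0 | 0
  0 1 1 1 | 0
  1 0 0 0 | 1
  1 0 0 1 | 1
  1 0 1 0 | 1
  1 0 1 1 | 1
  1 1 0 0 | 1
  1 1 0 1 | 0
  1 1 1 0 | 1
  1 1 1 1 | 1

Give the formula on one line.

((~b | (~d & a)) | (a & c))

  ~b = 1111000011110000
  ~d = 1010101010101010
  (~d & a) = 0000000010101010
  (~b | (~d & a)) = 1111000011111010
  (a & c) = 0000000000110011
  ((~b | (~d & a)) | (a & c)) = 1111000011111011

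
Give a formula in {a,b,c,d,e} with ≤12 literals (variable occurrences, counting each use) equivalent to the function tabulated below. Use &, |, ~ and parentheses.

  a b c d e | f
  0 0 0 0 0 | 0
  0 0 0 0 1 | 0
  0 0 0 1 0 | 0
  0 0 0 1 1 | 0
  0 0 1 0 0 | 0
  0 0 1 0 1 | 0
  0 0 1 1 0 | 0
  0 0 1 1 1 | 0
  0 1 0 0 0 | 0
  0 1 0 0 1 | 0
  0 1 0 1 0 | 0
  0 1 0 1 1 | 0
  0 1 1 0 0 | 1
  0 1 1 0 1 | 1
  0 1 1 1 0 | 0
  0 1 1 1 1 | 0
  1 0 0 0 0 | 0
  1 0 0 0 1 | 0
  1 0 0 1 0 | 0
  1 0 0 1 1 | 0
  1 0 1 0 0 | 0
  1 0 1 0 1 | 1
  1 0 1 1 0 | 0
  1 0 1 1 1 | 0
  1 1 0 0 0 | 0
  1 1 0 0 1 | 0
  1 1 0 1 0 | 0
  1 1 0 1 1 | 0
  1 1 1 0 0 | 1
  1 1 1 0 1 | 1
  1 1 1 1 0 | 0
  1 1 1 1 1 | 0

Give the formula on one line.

  ~d = 11001100110011001100110011001100
  (c & ~d) = 00001100000011000000110000001100
  (~d | c) = 11001111110011111100111111001111
  (b & (~d | c)) = 00000000110011110000000011001111
  ((b & (~d | c)) | a) = 00000000110011111111111111111111
  (d | ((b & (~d | c)) | a)) = 00110011111111111111111111111111
  (e | b) = 01010101111111110101010111111111
  ((d | ((b & (~d | c)) | a)) & (e | b)) = 00010001111111110101010111111111
  ((c & ~d) & ((d | ((b & (~d | c)) | a)) & (e | b))) = 00000000000011000000010000001100

((c & ~d) & ((d | ((b & (~d | c)) | a)) & (e | b)))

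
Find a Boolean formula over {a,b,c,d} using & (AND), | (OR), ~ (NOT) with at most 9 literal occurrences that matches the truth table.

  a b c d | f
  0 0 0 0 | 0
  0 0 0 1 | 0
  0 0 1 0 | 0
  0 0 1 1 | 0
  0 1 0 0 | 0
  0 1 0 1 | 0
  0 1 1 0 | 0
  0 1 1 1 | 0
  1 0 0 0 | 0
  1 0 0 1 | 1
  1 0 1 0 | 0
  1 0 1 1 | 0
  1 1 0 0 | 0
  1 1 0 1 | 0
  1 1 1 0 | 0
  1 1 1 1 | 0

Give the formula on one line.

((~b & ~c) & (((d | ~a) & ((b | a) | c)) & (~b | ~a)))

  ~b = 1111000011110000
  ~c = 1100110011001100
  (~b & ~c) = 1100000011000000
  ~a = 1111111100000000
  (d | ~a) = 1111111101010101
  (b | a) = 0000111111111111
  ((b | a) | c) = 0011111111111111
  ((d | ~a) & ((b | a) | c)) = 0011111101010101
  (~b | ~a) = 1111111111110000
  (((d | ~a) & ((b | a) | c)) & (~b | ~a)) = 0011111101010000
  ((~b & ~c) & (((d | ~a) & ((b | a) | c)) & (~b | ~a))) = 0000000001000000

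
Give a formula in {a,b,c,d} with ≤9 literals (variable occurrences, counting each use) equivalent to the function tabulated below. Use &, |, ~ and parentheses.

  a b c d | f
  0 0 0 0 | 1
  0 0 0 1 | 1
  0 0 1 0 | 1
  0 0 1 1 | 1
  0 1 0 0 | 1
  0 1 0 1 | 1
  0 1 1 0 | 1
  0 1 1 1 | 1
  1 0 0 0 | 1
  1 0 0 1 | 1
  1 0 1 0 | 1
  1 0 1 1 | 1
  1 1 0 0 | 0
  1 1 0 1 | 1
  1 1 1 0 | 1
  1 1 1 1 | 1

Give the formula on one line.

(((((a & d) | c) & d) | (~a | ~b)) | (d | (c & ~d)))

  (a & d) = 0000000001010101
  ((a & d) | c) = 0011001101110111
  (((a & d) | c) & d) = 0001000101010101
  ~a = 1111111100000000
  ~b = 1111000011110000
  (~a | ~b) = 1111111111110000
  ((((a & d) | c) & d) | (~a | ~b)) = 1111111111110101
  ~d = 1010101010101010
  (c & ~d) = 0010001000100010
  (d | (c & ~d)) = 0111011101110111
  (((((a & d) | c) & d) | (~a | ~b)) | (d | (c & ~d))) = 1111111111110111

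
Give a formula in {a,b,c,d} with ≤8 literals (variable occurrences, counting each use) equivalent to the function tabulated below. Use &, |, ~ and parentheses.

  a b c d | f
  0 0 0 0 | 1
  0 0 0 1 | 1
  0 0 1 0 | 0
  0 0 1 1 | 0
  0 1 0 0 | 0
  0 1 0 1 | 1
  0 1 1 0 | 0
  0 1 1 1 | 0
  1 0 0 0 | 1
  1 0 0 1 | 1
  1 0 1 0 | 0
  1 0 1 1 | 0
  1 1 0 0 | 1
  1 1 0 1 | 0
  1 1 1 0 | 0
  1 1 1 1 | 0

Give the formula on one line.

(~c & ((~c & (~b | (c | (d & ~a)))) | (a & ~d)))

  ~c = 1100110011001100
  ~b = 1111000011110000
  ~a = 1111111100000000
  (d & ~a) = 0101010100000000
  (c | (d & ~a)) = 0111011100110011
  (~b | (c | (d & ~a))) = 1111011111110011
  (~c & (~b | (c | (d & ~a)))) = 1100010011000000
  ~d = 1010101010101010
  (a & ~d) = 0000000010101010
  ((~c & (~b | (c | (d & ~a)))) | (a & ~d)) = 1100010011101010
  (~c & ((~c & (~b | (c | (d & ~a)))) | (a & ~d))) = 1100010011001000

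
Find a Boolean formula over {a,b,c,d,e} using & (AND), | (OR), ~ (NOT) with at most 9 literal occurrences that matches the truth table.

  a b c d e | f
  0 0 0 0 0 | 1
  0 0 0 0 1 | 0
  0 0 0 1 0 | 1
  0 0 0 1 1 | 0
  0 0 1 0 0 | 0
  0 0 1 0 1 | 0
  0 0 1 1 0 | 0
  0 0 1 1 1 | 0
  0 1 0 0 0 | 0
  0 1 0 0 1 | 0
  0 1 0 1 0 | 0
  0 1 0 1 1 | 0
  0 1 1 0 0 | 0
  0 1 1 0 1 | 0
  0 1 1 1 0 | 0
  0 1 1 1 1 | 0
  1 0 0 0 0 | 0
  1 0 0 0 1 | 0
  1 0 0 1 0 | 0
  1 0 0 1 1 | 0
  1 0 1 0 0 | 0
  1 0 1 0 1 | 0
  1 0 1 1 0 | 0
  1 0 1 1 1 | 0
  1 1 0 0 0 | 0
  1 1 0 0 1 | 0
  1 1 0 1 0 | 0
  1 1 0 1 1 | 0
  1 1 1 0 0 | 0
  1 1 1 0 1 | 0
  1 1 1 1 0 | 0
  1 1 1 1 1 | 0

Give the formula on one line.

((~c | (b & d)) & ((~e & ~a) & (~b | e)))

  ~c = 11110000111100001111000011110000
  (b & d) = 00000000001100110000000000110011
  (~c | (b & d)) = 11110000111100111111000011110011
  ~e = 10101010101010101010101010101010
  ~a = 11111111111111110000000000000000
  (~e & ~a) = 10101010101010100000000000000000
  ~b = 11111111000000001111111100000000
  (~b | e) = 11111111010101011111111101010101
  ((~e & ~a) & (~b | e)) = 10101010000000000000000000000000
  ((~c | (b & d)) & ((~e & ~a) & (~b | e))) = 10100000000000000000000000000000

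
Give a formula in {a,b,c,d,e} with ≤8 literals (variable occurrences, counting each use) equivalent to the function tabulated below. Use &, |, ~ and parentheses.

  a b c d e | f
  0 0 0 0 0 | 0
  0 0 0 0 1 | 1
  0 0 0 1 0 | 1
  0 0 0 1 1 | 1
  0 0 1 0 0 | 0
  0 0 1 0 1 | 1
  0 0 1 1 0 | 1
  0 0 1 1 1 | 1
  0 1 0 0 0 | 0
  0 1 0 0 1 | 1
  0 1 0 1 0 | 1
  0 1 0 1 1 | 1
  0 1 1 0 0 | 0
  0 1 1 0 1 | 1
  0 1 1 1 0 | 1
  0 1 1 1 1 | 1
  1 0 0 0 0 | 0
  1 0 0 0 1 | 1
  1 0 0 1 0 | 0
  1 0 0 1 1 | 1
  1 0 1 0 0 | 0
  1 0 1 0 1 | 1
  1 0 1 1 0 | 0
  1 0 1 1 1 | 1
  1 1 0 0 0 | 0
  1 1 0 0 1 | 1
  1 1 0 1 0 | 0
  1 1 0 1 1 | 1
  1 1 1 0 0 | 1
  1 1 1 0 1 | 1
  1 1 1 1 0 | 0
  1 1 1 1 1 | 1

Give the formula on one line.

  ~a = 11111111111111110000000000000000
  (d & ~a) = 00110011001100110000000000000000
  ((d & ~a) | e) = 01110111011101110101010101010101
  ~e = 10101010101010101010101010101010
  ~d = 11001100110011001100110011001100
  (c & b) = 00000000000011110000000000001111
  ((c & b) & a) = 00000000000000000000000000001111
  (~d & ((c & b) & a)) = 00000000000000000000000000001100
  (~e & (~d & ((c & b) & a))) = 00000000000000000000000000001000
  (((d & ~a) | e) | (~e & (~d & ((c & b) & a)))) = 01110111011101110101010101011101

(((d & ~a) | e) | (~e & (~d & ((c & b) & a))))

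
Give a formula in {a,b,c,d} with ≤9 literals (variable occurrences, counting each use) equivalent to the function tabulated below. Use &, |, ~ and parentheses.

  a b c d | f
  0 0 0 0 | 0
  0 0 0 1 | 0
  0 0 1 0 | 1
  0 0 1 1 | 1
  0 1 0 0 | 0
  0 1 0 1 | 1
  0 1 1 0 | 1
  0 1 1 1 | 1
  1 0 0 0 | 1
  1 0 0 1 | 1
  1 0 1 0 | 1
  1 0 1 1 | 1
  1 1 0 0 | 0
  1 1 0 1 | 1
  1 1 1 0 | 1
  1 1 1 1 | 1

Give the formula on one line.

(((c | d) | (c | (~b & a))) & (c | ((b & ~a) | a)))

  (c | d) = 0111011101110111
  ~b = 1111000011110000
  (~b & a) = 0000000011110000
  (c | (~b & a)) = 0011001111110011
  ((c | d) | (c | (~b & a))) = 0111011111110111
  ~a = 1111111100000000
  (b & ~a) = 0000111100000000
  ((b & ~a) | a) = 0000111111111111
  (c | ((b & ~a) | a)) = 0011111111111111
  (((c | d) | (c | (~b & a))) & (c | ((b & ~a) | a))) = 0011011111110111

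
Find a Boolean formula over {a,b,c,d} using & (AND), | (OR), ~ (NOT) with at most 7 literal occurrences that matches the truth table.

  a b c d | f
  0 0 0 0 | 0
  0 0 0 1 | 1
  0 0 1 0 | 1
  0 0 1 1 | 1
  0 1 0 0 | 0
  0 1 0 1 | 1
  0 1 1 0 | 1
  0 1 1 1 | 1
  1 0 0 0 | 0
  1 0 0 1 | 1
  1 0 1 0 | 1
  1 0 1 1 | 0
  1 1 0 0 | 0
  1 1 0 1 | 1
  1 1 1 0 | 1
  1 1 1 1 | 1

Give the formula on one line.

  ~d = 1010101010101010
  (~d | b) = 1010111110101111
  ((~d | b) & c) = 0010001100100011
  ~a = 1111111100000000
  ~c = 1100110011001100
  (~a | ~c) = 1111111111001100
  (d & (~a | ~c)) = 0101010101000100
  (((~d | b) & c) | (d & (~a | ~c))) = 0111011101100111

(((~d | b) & c) | (d & (~a | ~c)))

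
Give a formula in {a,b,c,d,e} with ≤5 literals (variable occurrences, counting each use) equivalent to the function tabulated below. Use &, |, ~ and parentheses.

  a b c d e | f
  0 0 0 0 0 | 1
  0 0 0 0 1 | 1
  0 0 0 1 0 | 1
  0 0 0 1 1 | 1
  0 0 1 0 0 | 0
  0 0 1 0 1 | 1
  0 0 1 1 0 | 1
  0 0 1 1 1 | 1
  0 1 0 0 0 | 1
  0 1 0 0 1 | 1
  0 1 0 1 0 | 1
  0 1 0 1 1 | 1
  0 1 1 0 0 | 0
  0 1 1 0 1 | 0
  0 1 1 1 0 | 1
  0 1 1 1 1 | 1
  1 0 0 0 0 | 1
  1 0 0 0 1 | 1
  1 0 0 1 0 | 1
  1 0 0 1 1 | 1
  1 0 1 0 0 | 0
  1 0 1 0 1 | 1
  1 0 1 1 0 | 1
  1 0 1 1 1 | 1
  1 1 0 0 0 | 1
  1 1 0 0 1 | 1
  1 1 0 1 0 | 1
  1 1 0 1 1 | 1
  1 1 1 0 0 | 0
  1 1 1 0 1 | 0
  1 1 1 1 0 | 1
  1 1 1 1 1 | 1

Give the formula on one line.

(((~b & e) | ~c) | d)

  ~b = 11111111000000001111111100000000
  (~b & e) = 01010101000000000101010100000000
  ~c = 11110000111100001111000011110000
  ((~b & e) | ~c) = 11110101111100001111010111110000
  (((~b & e) | ~c) | d) = 11110111111100111111011111110011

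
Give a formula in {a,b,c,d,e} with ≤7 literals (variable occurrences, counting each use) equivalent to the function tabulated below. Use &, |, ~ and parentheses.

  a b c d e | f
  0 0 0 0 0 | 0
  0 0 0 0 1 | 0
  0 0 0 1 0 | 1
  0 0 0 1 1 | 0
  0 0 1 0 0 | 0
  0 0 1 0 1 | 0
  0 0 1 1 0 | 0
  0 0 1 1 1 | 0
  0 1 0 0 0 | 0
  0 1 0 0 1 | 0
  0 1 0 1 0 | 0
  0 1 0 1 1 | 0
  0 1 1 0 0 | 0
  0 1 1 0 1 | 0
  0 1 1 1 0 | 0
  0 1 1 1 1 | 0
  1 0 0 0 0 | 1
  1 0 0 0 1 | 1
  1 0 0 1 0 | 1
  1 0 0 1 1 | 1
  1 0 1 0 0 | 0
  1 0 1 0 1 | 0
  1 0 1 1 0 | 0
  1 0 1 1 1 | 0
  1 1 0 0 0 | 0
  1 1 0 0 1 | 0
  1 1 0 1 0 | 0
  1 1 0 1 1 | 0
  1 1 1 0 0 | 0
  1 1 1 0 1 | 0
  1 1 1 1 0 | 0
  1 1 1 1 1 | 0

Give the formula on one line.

  ~c = 11110000111100001111000011110000
  ~b = 11111111000000001111111100000000
  (~c & ~b) = 11110000000000001111000000000000
  ~e = 10101010101010101010101010101010
  (d & ~e) = 00100010001000100010001000100010
  ((d & ~e) | a) = 00100010001000101111111111111111
  ((~c & ~b) & ((d & ~e) | a)) = 00100000000000001111000000000000

((~c & ~b) & ((d & ~e) | a))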